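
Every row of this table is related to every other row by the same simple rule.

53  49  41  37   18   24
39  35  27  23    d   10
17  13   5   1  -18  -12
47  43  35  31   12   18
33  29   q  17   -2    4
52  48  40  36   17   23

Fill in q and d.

The difference between any two rows is the same in every column — this is an addition table with the headers hidden.
Row 5 minus row 1 is 29 − 49 = -20, so its entry in column 3 is 41 + (-20) = 21.
Row 2 minus row 1 is 35 − 49 = -14, so its entry in column 5 is 18 + (-14) = 4.

q = 21, d = 4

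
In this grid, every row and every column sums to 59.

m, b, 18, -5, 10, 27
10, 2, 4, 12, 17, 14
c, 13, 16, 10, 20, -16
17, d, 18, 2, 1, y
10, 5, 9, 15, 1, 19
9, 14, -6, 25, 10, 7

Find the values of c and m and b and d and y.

c = 16, m = -3, b = 12, d = 13, y = 8

The known cells in row 3 total 43, leaving 59 − 43 = 16 for the blank.
The known cells in column 1 total 62, leaving 59 − 62 = -3 for the blank.
The known cells in row 1 total 47, leaving 59 − 47 = 12 for the blank.
The known cells in column 2 total 46, leaving 59 − 46 = 13 for the blank.
The known cells in row 4 total 51, leaving 59 − 51 = 8 for the blank.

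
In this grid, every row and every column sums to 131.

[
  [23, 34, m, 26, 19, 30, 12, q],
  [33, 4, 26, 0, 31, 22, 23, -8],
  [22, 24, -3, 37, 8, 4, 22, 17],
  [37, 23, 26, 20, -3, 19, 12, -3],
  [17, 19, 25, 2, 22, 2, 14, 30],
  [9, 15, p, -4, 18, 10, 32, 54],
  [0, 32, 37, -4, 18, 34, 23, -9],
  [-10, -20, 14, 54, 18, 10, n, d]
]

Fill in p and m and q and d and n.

p = -3, m = 9, q = -22, d = 72, n = -7

The known cells in column 7 total 138, leaving 131 − 138 = -7 for the blank.
The known cells in row 8 total 59, leaving 131 − 59 = 72 for the blank.
The known cells in column 8 total 153, leaving 131 − 153 = -22 for the blank.
The known cells in row 1 total 122, leaving 131 − 122 = 9 for the blank.
The known cells in row 6 total 134, leaving 131 − 134 = -3 for the blank.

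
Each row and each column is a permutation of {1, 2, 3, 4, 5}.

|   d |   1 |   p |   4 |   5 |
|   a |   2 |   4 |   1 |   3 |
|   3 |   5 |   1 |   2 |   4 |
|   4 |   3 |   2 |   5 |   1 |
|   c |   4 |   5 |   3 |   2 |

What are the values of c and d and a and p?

c = 1, d = 2, a = 5, p = 3

Cell (2,1): row 2 already has {1, 2, 3, 4} → 5.
Cell (1,3): column 3 already has {1, 2, 4, 5} → 3.
At (row 5, col 1): row 5 already has {2, 3, 4, 5}, so the value is 1.
Cell (1,1): row 1 already has {1, 3, 4, 5} → 2.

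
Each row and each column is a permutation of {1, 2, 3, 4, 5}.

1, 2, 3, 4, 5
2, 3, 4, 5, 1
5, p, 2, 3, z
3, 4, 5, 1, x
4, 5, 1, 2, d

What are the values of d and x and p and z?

Cell (5,5): row 5 already has {1, 2, 4, 5} → 3.
At (row 3, col 2): column 2 already has {2, 3, 4, 5}, so the value is 1.
At (row 3, col 5): row 3 already has {1, 2, 3, 5}, so the value is 4.
Cell (4,5): row 4 already has {1, 3, 4, 5} → 2.

d = 3, x = 2, p = 1, z = 4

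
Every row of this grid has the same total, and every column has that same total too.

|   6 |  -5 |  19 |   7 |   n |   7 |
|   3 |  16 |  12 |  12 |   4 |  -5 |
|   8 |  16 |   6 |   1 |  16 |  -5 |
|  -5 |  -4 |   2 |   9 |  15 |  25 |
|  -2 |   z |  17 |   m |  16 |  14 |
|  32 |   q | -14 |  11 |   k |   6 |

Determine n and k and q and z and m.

Rows 2 and 3 both sum to 42, so that's the common total.
The known cells in row 1 total 34, leaving 42 − 34 = 8 for the blank.
The known cells in column 4 total 40, leaving 42 − 40 = 2 for the blank.
The known cells in column 5 total 59, leaving 42 − 59 = -17 for the blank.
The known cells in row 6 total 18, leaving 42 − 18 = 24 for the blank.
The known cells in row 5 total 47, leaving 42 − 47 = -5 for the blank.

n = 8, k = -17, q = 24, z = -5, m = 2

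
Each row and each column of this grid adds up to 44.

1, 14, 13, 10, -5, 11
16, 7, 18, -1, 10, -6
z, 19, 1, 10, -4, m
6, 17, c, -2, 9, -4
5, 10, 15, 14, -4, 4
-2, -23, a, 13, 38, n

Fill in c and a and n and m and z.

c = 18, a = -21, n = 39, m = 0, z = 18

The known cells in column 1 total 26, leaving 44 − 26 = 18 for the blank.
The known cells in row 4 total 26, leaving 44 − 26 = 18 for the blank.
The known cells in row 3 total 44, leaving 44 − 44 = 0 for the blank.
The known cells in column 6 total 5, leaving 44 − 5 = 39 for the blank.
The known cells in row 6 total 65, leaving 44 − 65 = -21 for the blank.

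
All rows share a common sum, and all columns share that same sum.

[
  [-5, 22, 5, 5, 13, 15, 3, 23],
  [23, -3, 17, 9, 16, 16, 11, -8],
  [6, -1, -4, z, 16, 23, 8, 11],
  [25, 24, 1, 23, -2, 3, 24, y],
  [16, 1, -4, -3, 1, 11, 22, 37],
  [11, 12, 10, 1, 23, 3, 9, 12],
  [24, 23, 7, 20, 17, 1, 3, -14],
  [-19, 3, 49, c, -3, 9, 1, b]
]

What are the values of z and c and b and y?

z = 22, c = 4, b = 37, y = -17

Rows 1 and 2 both sum to 81, so that's the common total.
The known cells in row 3 total 59, leaving 81 − 59 = 22 for the blank.
The known cells in row 4 total 98, leaving 81 − 98 = -17 for the blank.
The known cells in column 8 total 44, leaving 81 − 44 = 37 for the blank.
The known cells in row 8 total 77, leaving 81 − 77 = 4 for the blank.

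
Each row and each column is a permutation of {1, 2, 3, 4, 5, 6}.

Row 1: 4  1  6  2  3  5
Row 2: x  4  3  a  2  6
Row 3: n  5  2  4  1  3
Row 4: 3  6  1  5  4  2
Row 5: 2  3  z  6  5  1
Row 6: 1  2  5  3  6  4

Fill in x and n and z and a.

x = 5, n = 6, z = 4, a = 1

Cell (3,1): row 3 already has {1, 2, 3, 4, 5} → 6.
For row 2, column 1: column 1 already has {1, 2, 3, 4, 6}; that leaves 5.
At (row 2, col 4): row 2 already has {2, 3, 4, 5, 6}, so the value is 1.
For row 5, column 3: row 5 already has {1, 2, 3, 5, 6}; that leaves 4.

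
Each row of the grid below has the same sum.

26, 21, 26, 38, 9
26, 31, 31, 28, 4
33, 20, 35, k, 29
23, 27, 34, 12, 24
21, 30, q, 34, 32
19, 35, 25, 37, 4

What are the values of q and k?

q = 3, k = 3

The complete rows each total 120.
Row 5 is missing 120 − 117 = 3 (since 21 + 30 + 34 + 32 = 117).
Row 3 is missing 120 − 117 = 3 (since 33 + 20 + 35 + 29 = 117).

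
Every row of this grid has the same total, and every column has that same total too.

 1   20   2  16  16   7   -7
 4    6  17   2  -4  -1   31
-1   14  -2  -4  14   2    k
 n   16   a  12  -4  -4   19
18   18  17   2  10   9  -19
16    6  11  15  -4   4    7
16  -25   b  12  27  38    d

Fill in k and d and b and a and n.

k = 32, d = -8, b = -5, a = 15, n = 1

Rows 1 and 2 both sum to 55, so that's the common total.
Column 1: 1 + 4 − 1 + 18 + 16 + 16 = 54, so its missing entry is 55 − 54 = 1.
Row 3: -1 + 14 − 2 − 4 + 14 + 2 = 23, so its missing entry is 55 − 23 = 32.
Column 7: -7 + 31 + 32 + 19 − 19 + 7 = 63, so its missing entry is 55 − 63 = -8.
Row 7: 16 − 25 + 12 + 27 + 38 − 8 = 60, so its missing entry is 55 − 60 = -5.
Row 4: 1 + 16 + 12 − 4 − 4 + 19 = 40, so its missing entry is 55 − 40 = 15.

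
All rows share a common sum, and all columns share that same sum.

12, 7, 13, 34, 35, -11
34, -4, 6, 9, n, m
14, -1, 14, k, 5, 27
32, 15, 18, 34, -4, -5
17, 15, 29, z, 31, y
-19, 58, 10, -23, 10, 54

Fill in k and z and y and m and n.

Rows 1 and 4 both sum to 90, so that's the common total.
Column 5 has 35 + 5 − 4 + 31 + 10 = 77; the blank must be 90 − 77 = 13.
Row 2 has 34 − 4 + 6 + 9 + 13 = 58; the blank must be 90 − 58 = 32.
Row 3 has 14 − 1 + 14 + 5 + 27 = 59; the blank must be 90 − 59 = 31.
Column 4 has 34 + 9 + 31 + 34 − 23 = 85; the blank must be 90 − 85 = 5.
Row 5 has 17 + 15 + 29 + 5 + 31 = 97; the blank must be 90 − 97 = -7.

k = 31, z = 5, y = -7, m = 32, n = 13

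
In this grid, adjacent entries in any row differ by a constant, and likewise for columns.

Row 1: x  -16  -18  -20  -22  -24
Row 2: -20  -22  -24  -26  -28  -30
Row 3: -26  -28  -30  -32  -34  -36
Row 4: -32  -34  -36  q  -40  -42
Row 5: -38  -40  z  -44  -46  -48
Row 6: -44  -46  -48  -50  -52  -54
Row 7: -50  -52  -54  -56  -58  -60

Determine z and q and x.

z = -42, q = -38, x = -14

Along each row the entries change by -2 per step; down each column they change by -6.
Row 5: from -38 at column 1, stepping by -2 to column 3 gives -42.
Row 4: from -32 at column 1, stepping by -2 to column 4 gives -38.
Row 1: from -16 at column 2, stepping by -2 to column 1 gives -14.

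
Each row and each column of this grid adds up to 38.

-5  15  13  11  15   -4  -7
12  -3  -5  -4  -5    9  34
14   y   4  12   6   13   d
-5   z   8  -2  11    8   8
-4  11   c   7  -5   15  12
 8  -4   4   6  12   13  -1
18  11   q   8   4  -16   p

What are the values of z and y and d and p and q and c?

The known cells in row 4 total 28, leaving 38 − 28 = 10 for the blank.
The known cells in column 2 total 40, leaving 38 − 40 = -2 for the blank.
The known cells in row 5 total 36, leaving 38 − 36 = 2 for the blank.
The known cells in column 3 total 26, leaving 38 − 26 = 12 for the blank.
The known cells in row 3 total 47, leaving 38 − 47 = -9 for the blank.
The known cells in row 7 total 37, leaving 38 − 37 = 1 for the blank.

z = 10, y = -2, d = -9, p = 1, q = 12, c = 2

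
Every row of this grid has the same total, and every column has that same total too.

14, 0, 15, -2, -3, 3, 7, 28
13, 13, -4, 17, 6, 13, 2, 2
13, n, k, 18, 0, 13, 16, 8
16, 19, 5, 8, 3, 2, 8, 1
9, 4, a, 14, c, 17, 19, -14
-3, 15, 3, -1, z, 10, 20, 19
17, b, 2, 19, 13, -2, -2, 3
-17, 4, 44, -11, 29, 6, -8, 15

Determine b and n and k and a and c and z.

Rows 1 and 2 both sum to 62, so that's the common total.
Row 7 has 17 + 2 + 19 + 13 − 2 − 2 + 3 = 50; the blank must be 62 − 50 = 12.
Column 2 has 0 + 13 + 19 + 4 + 15 + 12 + 4 = 67; the blank must be 62 − 67 = -5.
Row 6 has -3 + 15 + 3 − 1 + 10 + 20 + 19 = 63; the blank must be 62 − 63 = -1.
Column 5 has -3 + 6 + 0 + 3 − 1 + 13 + 29 = 47; the blank must be 62 − 47 = 15.
Row 5 has 9 + 4 + 14 + 15 + 17 + 19 − 14 = 64; the blank must be 62 − 64 = -2.
Row 3 has 13 − 5 + 18 + 0 + 13 + 16 + 8 = 63; the blank must be 62 − 63 = -1.

b = 12, n = -5, k = -1, a = -2, c = 15, z = -1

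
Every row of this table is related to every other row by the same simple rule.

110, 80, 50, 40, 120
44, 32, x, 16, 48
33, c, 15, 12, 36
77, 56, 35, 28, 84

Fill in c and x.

c = 24, x = 20

Each row is a constant multiple of every other row — this is a multiplication table with the headers hidden.
Row 3 is 33/110 = 3/10 times row 1, so its entry in column 2 is 80 × 3/10 = 24.
Row 2 is 44/110 = 2/5 times row 1, so its entry in column 3 is 50 × 2/5 = 20.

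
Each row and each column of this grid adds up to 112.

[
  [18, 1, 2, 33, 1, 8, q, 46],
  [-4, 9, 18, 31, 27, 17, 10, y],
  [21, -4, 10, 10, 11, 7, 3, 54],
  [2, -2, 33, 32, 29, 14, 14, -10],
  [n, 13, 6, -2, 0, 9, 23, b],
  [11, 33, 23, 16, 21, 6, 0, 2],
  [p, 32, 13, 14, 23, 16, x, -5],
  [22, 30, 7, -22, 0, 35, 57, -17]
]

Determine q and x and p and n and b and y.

q = 3, x = 2, p = 17, n = 25, b = 38, y = 4

The known cells in row 1 total 109, leaving 112 − 109 = 3 for the blank.
The known cells in row 2 total 108, leaving 112 − 108 = 4 for the blank.
The known cells in column 7 total 110, leaving 112 − 110 = 2 for the blank.
The known cells in row 7 total 95, leaving 112 − 95 = 17 for the blank.
The known cells in column 1 total 87, leaving 112 − 87 = 25 for the blank.
The known cells in row 5 total 74, leaving 112 − 74 = 38 for the blank.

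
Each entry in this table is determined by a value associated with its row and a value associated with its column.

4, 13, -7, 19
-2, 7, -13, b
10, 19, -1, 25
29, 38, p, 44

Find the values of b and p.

b = 13, p = 18

The difference between any two rows is the same in every column — this is an addition table with the headers hidden.
Row 2 minus row 1 is -2 − 4 = -6, so its entry in column 4 is 19 + (-6) = 13.
Row 4 minus row 1 is 29 − 4 = 25, so its entry in column 3 is -7 + 25 = 18.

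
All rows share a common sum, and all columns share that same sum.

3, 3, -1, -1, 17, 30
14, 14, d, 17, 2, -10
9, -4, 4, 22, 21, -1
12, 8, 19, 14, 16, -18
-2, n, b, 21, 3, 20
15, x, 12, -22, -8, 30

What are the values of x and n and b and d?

Rows 1 and 3 both sum to 51, so that's the common total.
Row 2 has 14 + 14 + 17 + 2 − 10 = 37; the blank must be 51 − 37 = 14.
Row 6 has 15 + 12 − 22 − 8 + 30 = 27; the blank must be 51 − 27 = 24.
Column 2 has 3 + 14 − 4 + 8 + 24 = 45; the blank must be 51 − 45 = 6.
Row 5 has -2 + 6 + 21 + 3 + 20 = 48; the blank must be 51 − 48 = 3.

x = 24, n = 6, b = 3, d = 14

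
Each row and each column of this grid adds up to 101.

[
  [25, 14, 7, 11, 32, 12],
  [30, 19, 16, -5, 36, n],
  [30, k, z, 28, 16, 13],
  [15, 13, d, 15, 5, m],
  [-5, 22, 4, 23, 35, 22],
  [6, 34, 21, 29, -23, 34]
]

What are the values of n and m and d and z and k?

n = 5, m = 15, d = 38, z = 15, k = -1

Column 2 has 14 + 19 + 13 + 22 + 34 = 102; the blank must be 101 − 102 = -1.
Row 2 has 30 + 19 + 16 − 5 + 36 = 96; the blank must be 101 − 96 = 5.
Row 3 has 30 − 1 + 28 + 16 + 13 = 86; the blank must be 101 − 86 = 15.
Column 3 has 7 + 16 + 15 + 4 + 21 = 63; the blank must be 101 − 63 = 38.
Row 4 has 15 + 13 + 38 + 15 + 5 = 86; the blank must be 101 − 86 = 15.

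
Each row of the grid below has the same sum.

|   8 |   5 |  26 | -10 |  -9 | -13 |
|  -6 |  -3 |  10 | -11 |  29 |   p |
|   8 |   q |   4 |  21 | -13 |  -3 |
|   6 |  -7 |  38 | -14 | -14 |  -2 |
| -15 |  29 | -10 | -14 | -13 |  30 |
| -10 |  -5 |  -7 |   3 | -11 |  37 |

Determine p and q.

p = -12, q = -10

Row 5 sums to 7 and so does row 6; that's the common total.
In row 2 the known cells total 19, leaving 7 − 19 = -12.
In row 3 the known cells total 17, leaving 7 − 17 = -10.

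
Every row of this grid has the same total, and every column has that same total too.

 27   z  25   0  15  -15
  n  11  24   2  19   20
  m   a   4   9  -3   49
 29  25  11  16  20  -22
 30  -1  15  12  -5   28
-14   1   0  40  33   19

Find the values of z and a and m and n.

z = 27, a = 16, m = 4, n = 3

Rows 4 and 5 both sum to 79, so that's the common total.
Row 1 has 27 + 25 + 0 + 15 − 15 = 52; the blank must be 79 − 52 = 27.
Row 2 has 11 + 24 + 2 + 19 + 20 = 76; the blank must be 79 − 76 = 3.
Column 1 has 27 + 3 + 29 + 30 − 14 = 75; the blank must be 79 − 75 = 4.
Row 3 has 4 + 4 + 9 − 3 + 49 = 63; the blank must be 79 − 63 = 16.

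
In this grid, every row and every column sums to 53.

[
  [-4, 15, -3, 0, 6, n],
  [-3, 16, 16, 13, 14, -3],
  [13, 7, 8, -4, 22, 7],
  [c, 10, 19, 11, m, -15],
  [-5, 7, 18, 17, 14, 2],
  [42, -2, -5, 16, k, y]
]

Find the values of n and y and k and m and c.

Column 1 has -4 − 3 + 13 − 5 + 42 = 43; the blank must be 53 − 43 = 10.
Row 4 has 10 + 10 + 19 + 11 − 15 = 35; the blank must be 53 − 35 = 18.
Column 5 has 6 + 14 + 22 + 18 + 14 = 74; the blank must be 53 − 74 = -21.
Row 6 has 42 − 2 − 5 + 16 − 21 = 30; the blank must be 53 − 30 = 23.
Row 1 has -4 + 15 − 3 + 0 + 6 = 14; the blank must be 53 − 14 = 39.

n = 39, y = 23, k = -21, m = 18, c = 10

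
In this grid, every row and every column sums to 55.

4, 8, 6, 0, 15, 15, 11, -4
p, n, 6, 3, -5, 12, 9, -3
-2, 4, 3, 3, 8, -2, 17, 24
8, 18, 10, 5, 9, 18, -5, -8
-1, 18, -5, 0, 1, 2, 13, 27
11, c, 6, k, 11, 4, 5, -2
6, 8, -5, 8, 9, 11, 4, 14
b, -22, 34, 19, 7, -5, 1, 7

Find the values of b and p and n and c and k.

The known cells in column 4 total 38, leaving 55 − 38 = 17 for the blank.
The known cells in row 8 total 41, leaving 55 − 41 = 14 for the blank.
The known cells in row 6 total 52, leaving 55 − 52 = 3 for the blank.
The known cells in column 2 total 37, leaving 55 − 37 = 18 for the blank.
The known cells in row 2 total 40, leaving 55 − 40 = 15 for the blank.

b = 14, p = 15, n = 18, c = 3, k = 17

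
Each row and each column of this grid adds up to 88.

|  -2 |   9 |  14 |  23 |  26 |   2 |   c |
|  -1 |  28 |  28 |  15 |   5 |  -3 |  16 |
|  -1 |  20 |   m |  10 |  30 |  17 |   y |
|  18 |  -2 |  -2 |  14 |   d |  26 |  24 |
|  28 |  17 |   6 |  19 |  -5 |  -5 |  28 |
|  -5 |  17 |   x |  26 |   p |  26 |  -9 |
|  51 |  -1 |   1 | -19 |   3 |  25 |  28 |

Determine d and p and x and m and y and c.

d = 10, p = 19, x = 14, m = 27, y = -15, c = 16

The known cells in row 4 total 78, leaving 88 − 78 = 10 for the blank.
The known cells in column 5 total 69, leaving 88 − 69 = 19 for the blank.
The known cells in row 1 total 72, leaving 88 − 72 = 16 for the blank.
The known cells in column 7 total 103, leaving 88 − 103 = -15 for the blank.
The known cells in row 3 total 61, leaving 88 − 61 = 27 for the blank.
The known cells in row 6 total 74, leaving 88 − 74 = 14 for the blank.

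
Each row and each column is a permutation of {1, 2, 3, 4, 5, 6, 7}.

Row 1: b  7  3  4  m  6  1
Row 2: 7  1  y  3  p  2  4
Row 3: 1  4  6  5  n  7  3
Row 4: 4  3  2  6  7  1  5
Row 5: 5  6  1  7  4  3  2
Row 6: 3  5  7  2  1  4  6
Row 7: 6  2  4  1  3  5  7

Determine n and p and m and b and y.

For row 3, column 5: row 3 already has {1, 3, 4, 5, 6, 7}; that leaves 2.
For row 2, column 3: column 3 already has {1, 2, 3, 4, 6, 7}; that leaves 5.
For row 1, column 1: column 1 already has {1, 3, 4, 5, 6, 7}; that leaves 2.
At (row 1, col 5): row 1 already has {1, 2, 3, 4, 6, 7}, so the value is 5.
Cell (2,5): row 2 already has {1, 2, 3, 4, 5, 7} → 6.

n = 2, p = 6, m = 5, b = 2, y = 5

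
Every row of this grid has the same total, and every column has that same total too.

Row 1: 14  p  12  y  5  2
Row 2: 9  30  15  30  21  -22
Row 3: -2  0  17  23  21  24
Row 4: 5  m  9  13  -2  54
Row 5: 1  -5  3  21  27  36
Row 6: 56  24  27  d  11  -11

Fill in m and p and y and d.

m = 4, p = 30, y = 20, d = -24

Rows 2 and 3 both sum to 83, so that's the common total.
The known cells in row 4 total 79, leaving 83 − 79 = 4 for the blank.
The known cells in row 6 total 107, leaving 83 − 107 = -24 for the blank.
The known cells in column 4 total 63, leaving 83 − 63 = 20 for the blank.
The known cells in row 1 total 53, leaving 83 − 53 = 30 for the blank.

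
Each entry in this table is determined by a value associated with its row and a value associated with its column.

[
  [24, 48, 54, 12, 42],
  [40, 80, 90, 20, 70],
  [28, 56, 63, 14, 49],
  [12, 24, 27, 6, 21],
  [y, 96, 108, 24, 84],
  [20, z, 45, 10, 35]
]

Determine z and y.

z = 40, y = 48

Each row is a constant multiple of every other row — this is a multiplication table with the headers hidden.
Row 6 is 35/42 = 5/6 times row 1, so its entry in column 2 is 48 × 5/6 = 40.
Row 5 is 84/42 = 2/1 times row 1, so its entry in column 1 is 24 × 2/1 = 48.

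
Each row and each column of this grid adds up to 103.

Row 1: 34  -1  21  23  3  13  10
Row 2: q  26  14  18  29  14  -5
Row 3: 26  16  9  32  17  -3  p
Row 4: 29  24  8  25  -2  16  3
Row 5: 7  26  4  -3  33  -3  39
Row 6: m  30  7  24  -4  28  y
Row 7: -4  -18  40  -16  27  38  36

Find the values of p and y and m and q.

p = 6, y = 14, m = 4, q = 7

The known cells in row 2 total 96, leaving 103 − 96 = 7 for the blank.
The known cells in column 1 total 99, leaving 103 − 99 = 4 for the blank.
The known cells in row 3 total 97, leaving 103 − 97 = 6 for the blank.
The known cells in row 6 total 89, leaving 103 − 89 = 14 for the blank.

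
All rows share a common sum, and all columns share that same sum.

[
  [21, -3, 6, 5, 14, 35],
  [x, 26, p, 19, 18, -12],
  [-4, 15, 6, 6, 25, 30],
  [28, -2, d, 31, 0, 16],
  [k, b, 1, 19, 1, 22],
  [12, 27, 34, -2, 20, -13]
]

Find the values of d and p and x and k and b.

d = 5, p = 26, x = 1, k = 20, b = 15

Rows 1 and 3 both sum to 78, so that's the common total.
Row 4: 28 − 2 + 31 + 0 + 16 = 73, so its missing entry is 78 − 73 = 5.
Column 3: 6 + 6 + 5 + 1 + 34 = 52, so its missing entry is 78 − 52 = 26.
Row 2: 26 + 26 + 19 + 18 − 12 = 77, so its missing entry is 78 − 77 = 1.
Column 1: 21 + 1 − 4 + 28 + 12 = 58, so its missing entry is 78 − 58 = 20.
Row 5: 20 + 1 + 19 + 1 + 22 = 63, so its missing entry is 78 − 63 = 15.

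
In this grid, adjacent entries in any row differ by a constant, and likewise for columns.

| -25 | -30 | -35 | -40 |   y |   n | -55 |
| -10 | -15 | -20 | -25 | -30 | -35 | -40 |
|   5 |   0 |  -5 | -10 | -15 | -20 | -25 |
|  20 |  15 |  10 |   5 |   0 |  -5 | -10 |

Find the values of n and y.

n = -50, y = -45

Along each row the entries change by -5 per step; down each column they change by 15.
Row 1: from -25 at column 1, stepping by -5 to column 6 gives -50.
Row 1: from -25 at column 1, stepping by -5 to column 5 gives -45.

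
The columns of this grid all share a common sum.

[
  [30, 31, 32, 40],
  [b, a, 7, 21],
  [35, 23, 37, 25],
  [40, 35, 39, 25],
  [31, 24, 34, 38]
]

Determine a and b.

a = 36, b = 13

The complete columns each total 149.
Column 2 is missing 149 − 113 = 36 (since 31 + 23 + 35 + 24 = 113).
Column 1 is missing 149 − 136 = 13 (since 30 + 35 + 40 + 31 = 136).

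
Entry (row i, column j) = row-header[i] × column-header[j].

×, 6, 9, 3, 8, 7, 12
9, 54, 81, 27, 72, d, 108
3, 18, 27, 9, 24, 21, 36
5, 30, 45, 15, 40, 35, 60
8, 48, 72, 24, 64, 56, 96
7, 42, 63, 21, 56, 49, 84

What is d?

63

9 × 7 = 63.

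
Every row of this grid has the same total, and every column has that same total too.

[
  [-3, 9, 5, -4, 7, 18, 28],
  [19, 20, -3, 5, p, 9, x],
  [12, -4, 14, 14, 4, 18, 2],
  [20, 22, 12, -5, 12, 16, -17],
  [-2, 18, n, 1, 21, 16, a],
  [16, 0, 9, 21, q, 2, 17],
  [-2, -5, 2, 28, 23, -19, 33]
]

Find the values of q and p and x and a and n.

Rows 1 and 3 both sum to 60, so that's the common total.
The known cells in row 6 total 65, leaving 60 − 65 = -5 for the blank.
The known cells in column 3 total 39, leaving 60 − 39 = 21 for the blank.
The known cells in row 5 total 75, leaving 60 − 75 = -15 for the blank.
The known cells in column 5 total 62, leaving 60 − 62 = -2 for the blank.
The known cells in row 2 total 48, leaving 60 − 48 = 12 for the blank.

q = -5, p = -2, x = 12, a = -15, n = 21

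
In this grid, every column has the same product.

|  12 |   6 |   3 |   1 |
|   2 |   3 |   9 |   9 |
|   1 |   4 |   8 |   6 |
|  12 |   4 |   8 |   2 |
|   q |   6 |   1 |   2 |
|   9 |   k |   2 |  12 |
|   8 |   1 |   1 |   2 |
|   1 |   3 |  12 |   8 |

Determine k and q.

k = 8, q = 2

Columns 3 and 4 each multiply to 41472, so every column has product 41472.
Column 2: 6×3×4×4×6×1×3 = 5184, so the missing entry is 41472 ÷ 5184 = 8.
Column 1: 12×2×1×12×9×8×1 = 20736, so the missing entry is 41472 ÷ 20736 = 2.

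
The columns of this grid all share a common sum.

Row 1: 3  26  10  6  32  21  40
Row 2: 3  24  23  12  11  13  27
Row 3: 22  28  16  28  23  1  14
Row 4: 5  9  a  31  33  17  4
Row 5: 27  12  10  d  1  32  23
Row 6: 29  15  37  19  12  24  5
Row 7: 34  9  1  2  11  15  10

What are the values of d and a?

d = 25, a = 26

The complete columns each total 123.
Column 4 is missing 123 − 98 = 25 (since 6 + 12 + 28 + 31 + 19 + 2 = 98).
Column 3 is missing 123 − 97 = 26 (since 10 + 23 + 16 + 10 + 37 + 1 = 97).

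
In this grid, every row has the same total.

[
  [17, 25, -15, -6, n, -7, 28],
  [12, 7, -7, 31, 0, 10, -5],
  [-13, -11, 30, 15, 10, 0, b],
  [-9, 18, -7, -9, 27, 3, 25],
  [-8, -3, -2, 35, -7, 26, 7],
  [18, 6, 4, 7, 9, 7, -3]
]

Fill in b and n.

The complete rows each total 48.
Row 3 is missing 48 − 31 = 17 (since -13 − 11 + 30 + 15 + 10 + 0 = 31).
Row 1 is missing 48 − 42 = 6 (since 17 + 25 − 15 − 6 − 7 + 28 = 42).

b = 17, n = 6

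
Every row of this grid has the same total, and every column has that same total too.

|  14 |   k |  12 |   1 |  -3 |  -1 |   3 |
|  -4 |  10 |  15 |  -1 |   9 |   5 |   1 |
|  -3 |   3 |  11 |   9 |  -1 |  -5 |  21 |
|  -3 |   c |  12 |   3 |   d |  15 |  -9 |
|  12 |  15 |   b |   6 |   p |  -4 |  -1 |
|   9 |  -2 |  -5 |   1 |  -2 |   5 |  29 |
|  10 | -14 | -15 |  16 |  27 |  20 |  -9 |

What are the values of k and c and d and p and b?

Rows 2 and 3 both sum to 35, so that's the common total.
Row 1 has 14 + 12 + 1 − 3 − 1 + 3 = 26; the blank must be 35 − 26 = 9.
Column 2 has 9 + 10 + 3 + 15 − 2 − 14 = 21; the blank must be 35 − 21 = 14.
Row 4 has -3 + 14 + 12 + 3 + 15 − 9 = 32; the blank must be 35 − 32 = 3.
Column 5 has -3 + 9 − 1 + 3 − 2 + 27 = 33; the blank must be 35 − 33 = 2.
Row 5 has 12 + 15 + 6 + 2 − 4 − 1 = 30; the blank must be 35 − 30 = 5.

k = 9, c = 14, d = 3, p = 2, b = 5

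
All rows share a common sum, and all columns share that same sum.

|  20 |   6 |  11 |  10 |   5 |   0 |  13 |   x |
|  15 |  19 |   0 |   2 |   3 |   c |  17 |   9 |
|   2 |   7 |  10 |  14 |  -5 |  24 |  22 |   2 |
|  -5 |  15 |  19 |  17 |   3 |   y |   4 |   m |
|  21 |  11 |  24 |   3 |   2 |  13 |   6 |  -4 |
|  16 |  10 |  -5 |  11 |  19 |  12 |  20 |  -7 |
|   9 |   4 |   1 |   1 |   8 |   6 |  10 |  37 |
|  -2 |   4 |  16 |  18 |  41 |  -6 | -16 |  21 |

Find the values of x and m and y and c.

x = 11, m = 7, y = 16, c = 11

Rows 3 and 5 both sum to 76, so that's the common total.
The known cells in row 1 total 65, leaving 76 − 65 = 11 for the blank.
The known cells in column 8 total 69, leaving 76 − 69 = 7 for the blank.
The known cells in row 4 total 60, leaving 76 − 60 = 16 for the blank.
The known cells in row 2 total 65, leaving 76 − 65 = 11 for the blank.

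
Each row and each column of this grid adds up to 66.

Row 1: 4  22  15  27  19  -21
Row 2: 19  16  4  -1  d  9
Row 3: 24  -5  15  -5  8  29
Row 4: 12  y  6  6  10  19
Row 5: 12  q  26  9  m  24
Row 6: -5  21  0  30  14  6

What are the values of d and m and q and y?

d = 19, m = -4, q = -1, y = 13

Row 4 has 12 + 6 + 6 + 10 + 19 = 53; the blank must be 66 − 53 = 13.
Column 2 has 22 + 16 − 5 + 13 + 21 = 67; the blank must be 66 − 67 = -1.
Row 5 has 12 − 1 + 26 + 9 + 24 = 70; the blank must be 66 − 70 = -4.
Row 2 has 19 + 16 + 4 − 1 + 9 = 47; the blank must be 66 − 47 = 19.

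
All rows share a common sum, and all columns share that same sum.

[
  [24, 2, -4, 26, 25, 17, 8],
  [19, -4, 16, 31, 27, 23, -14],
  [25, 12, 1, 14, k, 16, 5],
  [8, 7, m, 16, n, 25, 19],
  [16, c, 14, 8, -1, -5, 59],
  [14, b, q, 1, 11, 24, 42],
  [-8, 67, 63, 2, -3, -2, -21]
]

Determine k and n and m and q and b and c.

Rows 1 and 2 both sum to 98, so that's the common total.
The known cells in row 3 total 73, leaving 98 − 73 = 25 for the blank.
The known cells in column 5 total 84, leaving 98 − 84 = 14 for the blank.
The known cells in row 4 total 89, leaving 98 − 89 = 9 for the blank.
The known cells in row 5 total 91, leaving 98 − 91 = 7 for the blank.
The known cells in column 2 total 91, leaving 98 − 91 = 7 for the blank.
The known cells in row 6 total 99, leaving 98 − 99 = -1 for the blank.

k = 25, n = 14, m = 9, q = -1, b = 7, c = 7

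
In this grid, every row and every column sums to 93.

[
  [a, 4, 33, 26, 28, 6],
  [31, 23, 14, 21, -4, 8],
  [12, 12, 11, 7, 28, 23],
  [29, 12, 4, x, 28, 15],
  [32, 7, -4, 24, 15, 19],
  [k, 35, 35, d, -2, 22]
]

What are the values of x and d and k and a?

x = 5, d = 10, k = -7, a = -4

Row 4: 29 + 12 + 4 + 28 + 15 = 88, so its missing entry is 93 − 88 = 5.
Column 4: 26 + 21 + 7 + 5 + 24 = 83, so its missing entry is 93 − 83 = 10.
Row 6: 35 + 35 + 10 − 2 + 22 = 100, so its missing entry is 93 − 100 = -7.
Row 1: 4 + 33 + 26 + 28 + 6 = 97, so its missing entry is 93 − 97 = -4.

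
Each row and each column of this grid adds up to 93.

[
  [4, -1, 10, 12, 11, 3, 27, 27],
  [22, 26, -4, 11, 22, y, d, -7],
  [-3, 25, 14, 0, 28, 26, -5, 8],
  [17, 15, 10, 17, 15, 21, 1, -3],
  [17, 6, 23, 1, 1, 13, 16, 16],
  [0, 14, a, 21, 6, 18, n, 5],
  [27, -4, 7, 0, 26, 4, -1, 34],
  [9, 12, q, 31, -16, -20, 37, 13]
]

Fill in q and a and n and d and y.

Column 6 has 3 + 26 + 21 + 13 + 18 + 4 − 20 = 65; the blank must be 93 − 65 = 28.
Row 8 has 9 + 12 + 31 − 16 − 20 + 37 + 13 = 66; the blank must be 93 − 66 = 27.
Row 2 has 22 + 26 − 4 + 11 + 22 + 28 − 7 = 98; the blank must be 93 − 98 = -5.
Column 7 has 27 − 5 − 5 + 1 + 16 − 1 + 37 = 70; the blank must be 93 − 70 = 23.
Row 6 has 0 + 14 + 21 + 6 + 18 + 23 + 5 = 87; the blank must be 93 − 87 = 6.

q = 27, a = 6, n = 23, d = -5, y = 28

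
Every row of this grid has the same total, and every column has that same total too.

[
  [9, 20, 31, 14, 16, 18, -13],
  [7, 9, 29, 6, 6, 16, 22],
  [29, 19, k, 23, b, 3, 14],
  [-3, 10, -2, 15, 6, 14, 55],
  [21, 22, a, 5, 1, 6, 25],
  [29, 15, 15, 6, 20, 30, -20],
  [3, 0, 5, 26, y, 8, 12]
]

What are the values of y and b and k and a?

Rows 1 and 2 both sum to 95, so that's the common total.
Row 7 has 3 + 0 + 5 + 26 + 8 + 12 = 54; the blank must be 95 − 54 = 41.
Column 5 has 16 + 6 + 6 + 1 + 20 + 41 = 90; the blank must be 95 − 90 = 5.
Row 5 has 21 + 22 + 5 + 1 + 6 + 25 = 80; the blank must be 95 − 80 = 15.
Row 3 has 29 + 19 + 23 + 5 + 3 + 14 = 93; the blank must be 95 − 93 = 2.

y = 41, b = 5, k = 2, a = 15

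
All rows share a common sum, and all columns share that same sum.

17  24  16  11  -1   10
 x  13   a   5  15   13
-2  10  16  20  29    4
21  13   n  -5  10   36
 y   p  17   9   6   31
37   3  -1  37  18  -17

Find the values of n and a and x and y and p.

Rows 1 and 3 both sum to 77, so that's the common total.
Row 4: 21 + 13 − 5 + 10 + 36 = 75, so its missing entry is 77 − 75 = 2.
Column 3: 16 + 16 + 2 + 17 − 1 = 50, so its missing entry is 77 − 50 = 27.
Row 2: 13 + 27 + 5 + 15 + 13 = 73, so its missing entry is 77 − 73 = 4.
Column 1: 17 + 4 − 2 + 21 + 37 = 77, so its missing entry is 77 − 77 = 0.
Row 5: 0 + 17 + 9 + 6 + 31 = 63, so its missing entry is 77 − 63 = 14.

n = 2, a = 27, x = 4, y = 0, p = 14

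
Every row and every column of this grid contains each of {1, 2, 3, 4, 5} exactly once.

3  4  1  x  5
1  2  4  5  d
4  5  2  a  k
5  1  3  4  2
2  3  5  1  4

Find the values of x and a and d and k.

x = 2, a = 3, d = 3, k = 1

Cell (1,4): row 1 already has {1, 3, 4, 5} → 2.
At (row 3, col 4): column 4 already has {1, 2, 4, 5}, so the value is 3.
Cell (3,5): row 3 already has {2, 3, 4, 5} → 1.
Cell (2,5): row 2 already has {1, 2, 4, 5} → 3.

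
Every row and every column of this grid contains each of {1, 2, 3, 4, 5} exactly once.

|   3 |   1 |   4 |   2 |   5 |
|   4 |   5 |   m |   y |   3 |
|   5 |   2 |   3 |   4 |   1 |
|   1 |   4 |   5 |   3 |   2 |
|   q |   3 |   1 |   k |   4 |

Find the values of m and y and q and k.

m = 2, y = 1, q = 2, k = 5

For row 2, column 3: column 3 already has {1, 3, 4, 5}; that leaves 2.
For row 5, column 1: column 1 already has {1, 3, 4, 5}; that leaves 2.
Cell (2,4): row 2 already has {2, 3, 4, 5} → 1.
Cell (5,4): row 5 already has {1, 2, 3, 4} → 5.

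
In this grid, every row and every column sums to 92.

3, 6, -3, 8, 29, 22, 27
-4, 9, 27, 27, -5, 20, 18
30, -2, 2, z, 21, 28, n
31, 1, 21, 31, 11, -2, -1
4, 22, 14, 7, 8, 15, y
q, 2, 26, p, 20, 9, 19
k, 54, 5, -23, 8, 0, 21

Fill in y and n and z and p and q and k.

y = 22, n = -14, z = 27, p = 15, q = 1, k = 27

Row 5: 4 + 22 + 14 + 7 + 8 + 15 = 70, so its missing entry is 92 − 70 = 22.
Column 7: 27 + 18 − 1 + 22 + 19 + 21 = 106, so its missing entry is 92 − 106 = -14.
Row 3: 30 − 2 + 2 + 21 + 28 − 14 = 65, so its missing entry is 92 − 65 = 27.
Row 7: 54 + 5 − 23 + 8 + 0 + 21 = 65, so its missing entry is 92 − 65 = 27.
Column 1: 3 − 4 + 30 + 31 + 4 + 27 = 91, so its missing entry is 92 − 91 = 1.
Row 6: 1 + 2 + 26 + 20 + 9 + 19 = 77, so its missing entry is 92 − 77 = 15.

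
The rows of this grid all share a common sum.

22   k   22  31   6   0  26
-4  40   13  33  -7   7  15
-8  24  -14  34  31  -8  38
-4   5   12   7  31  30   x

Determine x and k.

Row 2 sums to 97 and so does row 3; that's the common total.
In row 4 the known cells total 81, leaving 97 − 81 = 16.
In row 1 the known cells total 107, leaving 97 − 107 = -10.

x = 16, k = -10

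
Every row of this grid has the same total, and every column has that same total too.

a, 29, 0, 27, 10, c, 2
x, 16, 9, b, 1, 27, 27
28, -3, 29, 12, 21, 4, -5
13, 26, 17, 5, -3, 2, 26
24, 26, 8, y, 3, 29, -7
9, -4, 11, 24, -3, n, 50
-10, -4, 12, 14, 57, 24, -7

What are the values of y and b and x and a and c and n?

Rows 3 and 4 both sum to 86, so that's the common total.
Row 6: 9 − 4 + 11 + 24 − 3 + 50 = 87, so its missing entry is 86 − 87 = -1.
Row 5: 24 + 26 + 8 + 3 + 29 − 7 = 83, so its missing entry is 86 − 83 = 3.
Column 6: 27 + 4 + 2 + 29 − 1 + 24 = 85, so its missing entry is 86 − 85 = 1.
Row 1: 29 + 0 + 27 + 10 + 1 + 2 = 69, so its missing entry is 86 − 69 = 17.
Column 1: 17 + 28 + 13 + 24 + 9 − 10 = 81, so its missing entry is 86 − 81 = 5.
Row 2: 5 + 16 + 9 + 1 + 27 + 27 = 85, so its missing entry is 86 − 85 = 1.

y = 3, b = 1, x = 5, a = 17, c = 1, n = -1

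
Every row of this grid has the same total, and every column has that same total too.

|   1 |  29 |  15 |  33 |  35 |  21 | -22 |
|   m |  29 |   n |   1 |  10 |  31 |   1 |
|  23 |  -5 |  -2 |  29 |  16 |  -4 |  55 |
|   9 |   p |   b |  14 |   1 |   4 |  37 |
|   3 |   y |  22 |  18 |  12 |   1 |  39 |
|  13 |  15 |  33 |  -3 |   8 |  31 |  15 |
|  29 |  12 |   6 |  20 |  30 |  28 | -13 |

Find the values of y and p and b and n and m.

y = 17, p = 15, b = 32, n = 6, m = 34

Rows 1 and 3 both sum to 112, so that's the common total.
Column 1 has 1 + 23 + 9 + 3 + 13 + 29 = 78; the blank must be 112 − 78 = 34.
Row 2 has 34 + 29 + 1 + 10 + 31 + 1 = 106; the blank must be 112 − 106 = 6.
Column 3 has 15 + 6 − 2 + 22 + 33 + 6 = 80; the blank must be 112 − 80 = 32.
Row 4 has 9 + 32 + 14 + 1 + 4 + 37 = 97; the blank must be 112 − 97 = 15.
Row 5 has 3 + 22 + 18 + 12 + 1 + 39 = 95; the blank must be 112 − 95 = 17.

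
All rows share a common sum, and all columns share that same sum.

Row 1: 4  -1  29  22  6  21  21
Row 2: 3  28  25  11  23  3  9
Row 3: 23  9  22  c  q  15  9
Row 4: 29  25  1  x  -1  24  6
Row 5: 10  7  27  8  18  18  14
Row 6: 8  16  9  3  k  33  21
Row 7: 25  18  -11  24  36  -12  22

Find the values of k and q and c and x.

Rows 1 and 2 both sum to 102, so that's the common total.
The known cells in row 6 total 90, leaving 102 − 90 = 12 for the blank.
The known cells in row 4 total 84, leaving 102 − 84 = 18 for the blank.
The known cells in column 4 total 86, leaving 102 − 86 = 16 for the blank.
The known cells in row 3 total 94, leaving 102 − 94 = 8 for the blank.

k = 12, q = 8, c = 16, x = 18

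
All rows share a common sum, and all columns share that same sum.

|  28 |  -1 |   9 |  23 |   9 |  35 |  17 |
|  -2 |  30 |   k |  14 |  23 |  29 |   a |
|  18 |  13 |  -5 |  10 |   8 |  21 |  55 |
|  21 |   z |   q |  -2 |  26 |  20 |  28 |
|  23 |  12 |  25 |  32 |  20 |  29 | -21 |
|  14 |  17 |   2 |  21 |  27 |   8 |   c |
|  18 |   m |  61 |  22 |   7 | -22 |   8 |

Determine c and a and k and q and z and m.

Rows 1 and 3 both sum to 120, so that's the common total.
The known cells in row 7 total 94, leaving 120 − 94 = 26 for the blank.
The known cells in column 2 total 97, leaving 120 − 97 = 23 for the blank.
The known cells in row 6 total 89, leaving 120 − 89 = 31 for the blank.
The known cells in column 7 total 118, leaving 120 − 118 = 2 for the blank.
The known cells in row 2 total 96, leaving 120 − 96 = 24 for the blank.
The known cells in row 4 total 116, leaving 120 − 116 = 4 for the blank.

c = 31, a = 2, k = 24, q = 4, z = 23, m = 26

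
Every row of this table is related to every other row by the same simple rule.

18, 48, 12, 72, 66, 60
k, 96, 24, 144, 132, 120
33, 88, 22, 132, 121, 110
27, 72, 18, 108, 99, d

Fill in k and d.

Each row is a constant multiple of every other row — this is a multiplication table with the headers hidden.
Row 2 is 144/72 = 2/1 times row 1, so its entry in column 1 is 18 × 2/1 = 36.
Row 4 is 108/72 = 3/2 times row 1, so its entry in column 6 is 60 × 3/2 = 90.

k = 36, d = 90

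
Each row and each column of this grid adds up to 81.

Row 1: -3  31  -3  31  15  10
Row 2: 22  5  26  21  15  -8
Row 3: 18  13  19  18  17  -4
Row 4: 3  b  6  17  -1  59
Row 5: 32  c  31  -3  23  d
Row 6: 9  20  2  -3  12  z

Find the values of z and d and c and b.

z = 41, d = -17, c = 15, b = -3

Row 4 has 3 + 6 + 17 − 1 + 59 = 84; the blank must be 81 − 84 = -3.
Row 6 has 9 + 20 + 2 − 3 + 12 = 40; the blank must be 81 − 40 = 41.
Column 6 has 10 − 8 − 4 + 59 + 41 = 98; the blank must be 81 − 98 = -17.
Row 5 has 32 + 31 − 3 + 23 − 17 = 66; the blank must be 81 − 66 = 15.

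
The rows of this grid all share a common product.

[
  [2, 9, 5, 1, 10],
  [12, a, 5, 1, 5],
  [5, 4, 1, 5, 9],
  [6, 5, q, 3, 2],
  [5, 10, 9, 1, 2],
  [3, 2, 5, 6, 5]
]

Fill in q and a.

q = 5, a = 3

Rows 1 and 5 each multiply to 900, so every row has product 900.
Row 4: 6×5×3×2 = 180, so the missing entry is 900 ÷ 180 = 5.
Row 2: 12×5×1×5 = 300, so the missing entry is 900 ÷ 300 = 3.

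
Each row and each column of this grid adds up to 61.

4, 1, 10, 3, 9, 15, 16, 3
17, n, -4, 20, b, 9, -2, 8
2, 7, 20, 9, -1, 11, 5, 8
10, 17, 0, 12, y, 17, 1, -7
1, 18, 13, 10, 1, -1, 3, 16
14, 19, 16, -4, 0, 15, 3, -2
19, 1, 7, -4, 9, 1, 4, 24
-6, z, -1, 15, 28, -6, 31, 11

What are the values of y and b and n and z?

The known cells in row 8 total 72, leaving 61 − 72 = -11 for the blank.
The known cells in column 2 total 52, leaving 61 − 52 = 9 for the blank.
The known cells in row 4 total 50, leaving 61 − 50 = 11 for the blank.
The known cells in row 2 total 57, leaving 61 − 57 = 4 for the blank.

y = 11, b = 4, n = 9, z = -11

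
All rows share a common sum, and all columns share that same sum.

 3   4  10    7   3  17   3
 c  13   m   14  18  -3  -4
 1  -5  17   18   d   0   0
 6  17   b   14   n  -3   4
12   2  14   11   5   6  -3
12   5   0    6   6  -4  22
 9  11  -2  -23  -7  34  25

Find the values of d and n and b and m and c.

d = 16, n = 6, b = 3, m = 5, c = 4

Rows 1 and 5 both sum to 47, so that's the common total.
Row 3: 1 − 5 + 17 + 18 + 0 + 0 = 31, so its missing entry is 47 − 31 = 16.
Column 5: 3 + 18 + 16 + 5 + 6 − 7 = 41, so its missing entry is 47 − 41 = 6.
Column 1: 3 + 1 + 6 + 12 + 12 + 9 = 43, so its missing entry is 47 − 43 = 4.
Row 2: 4 + 13 + 14 + 18 − 3 − 4 = 42, so its missing entry is 47 − 42 = 5.
Row 4: 6 + 17 + 14 + 6 − 3 + 4 = 44, so its missing entry is 47 − 44 = 3.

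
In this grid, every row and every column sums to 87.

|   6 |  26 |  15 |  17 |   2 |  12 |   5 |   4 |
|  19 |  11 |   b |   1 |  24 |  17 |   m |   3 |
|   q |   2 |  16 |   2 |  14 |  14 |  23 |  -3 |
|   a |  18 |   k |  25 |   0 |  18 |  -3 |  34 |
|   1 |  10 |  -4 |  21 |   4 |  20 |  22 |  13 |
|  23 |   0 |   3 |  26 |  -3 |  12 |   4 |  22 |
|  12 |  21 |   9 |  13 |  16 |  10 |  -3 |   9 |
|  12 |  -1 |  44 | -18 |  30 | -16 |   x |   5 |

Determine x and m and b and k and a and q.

x = 31, m = 8, b = 4, k = 0, a = -5, q = 19

Row 3: 2 + 16 + 2 + 14 + 14 + 23 − 3 = 68, so its missing entry is 87 − 68 = 19.
Column 1: 6 + 19 + 19 + 1 + 23 + 12 + 12 = 92, so its missing entry is 87 − 92 = -5.
Row 8: 12 − 1 + 44 − 18 + 30 − 16 + 5 = 56, so its missing entry is 87 − 56 = 31.
Column 7: 5 + 23 − 3 + 22 + 4 − 3 + 31 = 79, so its missing entry is 87 − 79 = 8.
Row 2: 19 + 11 + 1 + 24 + 17 + 8 + 3 = 83, so its missing entry is 87 − 83 = 4.
Row 4: -5 + 18 + 25 + 0 + 18 − 3 + 34 = 87, so its missing entry is 87 − 87 = 0.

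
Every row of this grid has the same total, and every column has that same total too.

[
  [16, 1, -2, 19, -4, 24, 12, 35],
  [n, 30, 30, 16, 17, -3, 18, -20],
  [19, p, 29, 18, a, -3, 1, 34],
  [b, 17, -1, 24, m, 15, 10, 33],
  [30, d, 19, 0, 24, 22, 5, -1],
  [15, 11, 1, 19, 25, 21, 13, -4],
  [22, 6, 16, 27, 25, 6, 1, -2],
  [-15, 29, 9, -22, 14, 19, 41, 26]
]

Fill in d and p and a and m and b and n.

d = 2, p = 5, a = -2, m = 2, b = 1, n = 13

Rows 1 and 6 both sum to 101, so that's the common total.
The known cells in row 2 total 88, leaving 101 − 88 = 13 for the blank.
The known cells in column 1 total 100, leaving 101 − 100 = 1 for the blank.
The known cells in row 4 total 99, leaving 101 − 99 = 2 for the blank.
The known cells in column 5 total 103, leaving 101 − 103 = -2 for the blank.
The known cells in row 3 total 96, leaving 101 − 96 = 5 for the blank.
The known cells in row 5 total 99, leaving 101 − 99 = 2 for the blank.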